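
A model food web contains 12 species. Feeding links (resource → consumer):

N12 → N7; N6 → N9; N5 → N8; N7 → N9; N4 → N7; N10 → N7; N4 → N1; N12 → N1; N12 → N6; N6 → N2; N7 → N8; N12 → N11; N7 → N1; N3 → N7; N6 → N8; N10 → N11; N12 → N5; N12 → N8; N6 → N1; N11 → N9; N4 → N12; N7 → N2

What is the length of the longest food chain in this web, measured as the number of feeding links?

3 links

One longest chain: N4 → N12 → N7 → N9.
It has 4 species and 3 links.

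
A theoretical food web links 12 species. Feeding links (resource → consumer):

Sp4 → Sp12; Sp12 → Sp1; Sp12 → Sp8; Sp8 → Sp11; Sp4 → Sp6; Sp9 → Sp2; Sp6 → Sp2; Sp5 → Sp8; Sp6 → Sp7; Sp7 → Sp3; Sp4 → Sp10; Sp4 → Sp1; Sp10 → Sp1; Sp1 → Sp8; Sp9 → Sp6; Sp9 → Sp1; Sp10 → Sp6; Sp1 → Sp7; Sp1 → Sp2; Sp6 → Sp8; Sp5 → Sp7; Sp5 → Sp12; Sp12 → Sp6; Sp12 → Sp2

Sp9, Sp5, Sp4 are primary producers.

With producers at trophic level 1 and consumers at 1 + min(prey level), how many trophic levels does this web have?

Producers (level 1): Sp9, Sp5, Sp4.
Following each consumer down to its lowest-level prey: Sp5 → Sp7 → Sp3 (levels 1 through 3).
All prey of Sp3 (Sp7 2) are at level 2 or above, so Sp3 is at level 1 + 2 = 3.
Every consumer has at least one prey at level 2 or below, so none exceeds level 3.

3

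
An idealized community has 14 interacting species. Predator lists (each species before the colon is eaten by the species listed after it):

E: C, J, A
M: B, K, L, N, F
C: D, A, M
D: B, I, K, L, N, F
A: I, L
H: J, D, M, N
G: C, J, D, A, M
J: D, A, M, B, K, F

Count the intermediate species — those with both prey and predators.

Intermediate species (has both prey and predators): C, J, D, A, M.
Count: 5.

5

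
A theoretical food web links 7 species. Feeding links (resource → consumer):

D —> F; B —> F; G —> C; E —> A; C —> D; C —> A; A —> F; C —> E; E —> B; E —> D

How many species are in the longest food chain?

One longest chain: G → C → E → D → F.
It has 5 species and 4 links.

5 species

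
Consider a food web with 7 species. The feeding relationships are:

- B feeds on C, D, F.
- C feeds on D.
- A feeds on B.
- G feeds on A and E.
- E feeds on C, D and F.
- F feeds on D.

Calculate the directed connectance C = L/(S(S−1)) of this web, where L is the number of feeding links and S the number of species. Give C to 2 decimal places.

C = 0.26

The web has S = 7 species and L = 11 feeding links.
C = L / (S(S−1)) = 11 / 42 = 0.2619 ≈ 0.26.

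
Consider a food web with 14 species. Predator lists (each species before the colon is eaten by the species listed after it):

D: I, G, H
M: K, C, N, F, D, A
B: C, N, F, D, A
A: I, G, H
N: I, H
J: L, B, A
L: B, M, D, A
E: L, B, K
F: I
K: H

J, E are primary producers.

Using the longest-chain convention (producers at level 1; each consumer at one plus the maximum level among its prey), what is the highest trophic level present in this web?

Producers (level 1): J, E.
J → L → B → F → I gives I level 5.
No species has a prey at level 5, so no species reaches level 6.

5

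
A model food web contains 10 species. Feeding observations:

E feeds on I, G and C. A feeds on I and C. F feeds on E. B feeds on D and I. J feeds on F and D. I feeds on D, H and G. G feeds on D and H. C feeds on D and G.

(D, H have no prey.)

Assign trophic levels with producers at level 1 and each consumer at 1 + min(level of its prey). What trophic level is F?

D is a producer → level 1.
G eats D → level 2.
E eats G → level 3.
F eats E → level 4.
No prey of F is below level 3, so 4 is the minimum.

Trophic level 4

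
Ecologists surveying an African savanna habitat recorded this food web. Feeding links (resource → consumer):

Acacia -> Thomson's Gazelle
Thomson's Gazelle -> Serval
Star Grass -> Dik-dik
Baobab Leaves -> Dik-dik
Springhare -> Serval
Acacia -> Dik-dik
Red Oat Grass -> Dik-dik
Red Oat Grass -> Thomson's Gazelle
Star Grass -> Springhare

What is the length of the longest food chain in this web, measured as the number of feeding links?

2 links

One longest chain: Star Grass → Springhare → Serval.
It has 3 species and 2 links.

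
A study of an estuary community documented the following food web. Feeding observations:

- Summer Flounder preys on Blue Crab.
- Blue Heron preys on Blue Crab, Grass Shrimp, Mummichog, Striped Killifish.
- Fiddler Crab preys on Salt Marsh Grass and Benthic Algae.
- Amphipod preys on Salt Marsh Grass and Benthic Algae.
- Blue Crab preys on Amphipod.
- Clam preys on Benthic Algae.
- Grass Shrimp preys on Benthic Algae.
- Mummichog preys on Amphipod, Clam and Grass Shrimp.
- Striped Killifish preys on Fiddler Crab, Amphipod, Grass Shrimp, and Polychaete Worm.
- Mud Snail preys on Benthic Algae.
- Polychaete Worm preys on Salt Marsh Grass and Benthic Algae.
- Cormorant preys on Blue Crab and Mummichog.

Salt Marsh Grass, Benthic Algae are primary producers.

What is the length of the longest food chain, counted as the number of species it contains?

4 species

One longest chain: Salt Marsh Grass → Amphipod → Blue Crab → Summer Flounder.
It has 4 species and 3 links.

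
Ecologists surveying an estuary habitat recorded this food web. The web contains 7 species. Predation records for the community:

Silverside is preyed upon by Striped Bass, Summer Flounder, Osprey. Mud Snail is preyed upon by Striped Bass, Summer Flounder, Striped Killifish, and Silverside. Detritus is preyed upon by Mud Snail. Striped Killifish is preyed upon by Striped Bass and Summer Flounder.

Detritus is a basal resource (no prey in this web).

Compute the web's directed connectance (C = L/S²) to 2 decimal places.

C = 0.20

The web has S = 7 species and L = 10 feeding links.
C = L / S² = 10 / 49 = 0.2041 ≈ 0.20.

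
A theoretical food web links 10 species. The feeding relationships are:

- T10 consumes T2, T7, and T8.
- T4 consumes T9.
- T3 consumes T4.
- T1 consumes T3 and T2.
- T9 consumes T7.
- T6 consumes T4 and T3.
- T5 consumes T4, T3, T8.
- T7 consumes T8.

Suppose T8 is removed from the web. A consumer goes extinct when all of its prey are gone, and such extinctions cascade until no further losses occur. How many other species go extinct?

6

Remove T8.
Round 1: T7 (all prey gone) → extinct.
Round 2: T9 (all prey gone) → extinct.
Round 3: T4 (all prey gone) → extinct.
Round 4: T3 (all prey gone) → extinct.
Round 5: T6 (all prey gone), T5 (all prey gone) → extinct.
No further losses. Total secondary extinctions: 6.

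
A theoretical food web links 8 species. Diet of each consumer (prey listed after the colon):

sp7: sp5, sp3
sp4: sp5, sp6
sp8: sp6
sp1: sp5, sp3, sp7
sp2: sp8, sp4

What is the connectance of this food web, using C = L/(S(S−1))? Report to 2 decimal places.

C = 0.18

The web has S = 8 species and L = 10 feeding links.
C = L / (S(S−1)) = 10 / 56 = 0.1786 ≈ 0.18.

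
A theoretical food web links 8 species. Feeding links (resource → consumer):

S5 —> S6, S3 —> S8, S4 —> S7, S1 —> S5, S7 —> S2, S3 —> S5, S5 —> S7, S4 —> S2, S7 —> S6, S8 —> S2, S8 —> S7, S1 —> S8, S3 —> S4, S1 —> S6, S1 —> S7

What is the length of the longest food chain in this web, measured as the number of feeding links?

3 links

One longest chain: S1 → S5 → S7 → S2.
It has 4 species and 3 links.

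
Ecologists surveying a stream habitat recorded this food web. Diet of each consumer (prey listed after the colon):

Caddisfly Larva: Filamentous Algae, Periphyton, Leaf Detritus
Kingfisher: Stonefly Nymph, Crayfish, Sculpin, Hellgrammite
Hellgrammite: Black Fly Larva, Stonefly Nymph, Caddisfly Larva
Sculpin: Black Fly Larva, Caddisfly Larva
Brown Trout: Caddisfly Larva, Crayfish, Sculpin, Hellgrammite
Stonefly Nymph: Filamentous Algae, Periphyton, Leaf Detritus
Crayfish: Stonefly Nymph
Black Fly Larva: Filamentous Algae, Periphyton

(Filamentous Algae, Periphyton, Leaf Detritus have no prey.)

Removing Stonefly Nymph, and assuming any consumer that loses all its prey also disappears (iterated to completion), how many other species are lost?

Remove Stonefly Nymph.
Round 1: Crayfish (all prey gone) → extinct.
No further losses. Total secondary extinctions: 1.

1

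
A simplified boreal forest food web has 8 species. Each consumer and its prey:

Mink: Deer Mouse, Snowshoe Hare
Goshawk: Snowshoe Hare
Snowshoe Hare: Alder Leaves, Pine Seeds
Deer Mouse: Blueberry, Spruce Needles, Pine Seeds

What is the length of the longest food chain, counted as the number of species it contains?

3 species

One longest chain: Blueberry → Deer Mouse → Mink.
It has 3 species and 2 links.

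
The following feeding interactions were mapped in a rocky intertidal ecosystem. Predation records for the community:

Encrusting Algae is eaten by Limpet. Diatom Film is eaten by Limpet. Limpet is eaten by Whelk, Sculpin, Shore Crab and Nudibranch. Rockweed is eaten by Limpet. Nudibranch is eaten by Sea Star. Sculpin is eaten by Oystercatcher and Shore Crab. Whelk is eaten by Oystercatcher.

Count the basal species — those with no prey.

Basal species (no prey listed): Encrusting Algae, Rockweed, Diatom Film.
Count: 3.

3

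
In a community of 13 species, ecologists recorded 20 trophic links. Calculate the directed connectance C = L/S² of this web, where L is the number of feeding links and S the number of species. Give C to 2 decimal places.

The web has S = 13 species and L = 20 feeding links.
C = L / S² = 20 / 169 = 0.1183 ≈ 0.12.

C = 0.12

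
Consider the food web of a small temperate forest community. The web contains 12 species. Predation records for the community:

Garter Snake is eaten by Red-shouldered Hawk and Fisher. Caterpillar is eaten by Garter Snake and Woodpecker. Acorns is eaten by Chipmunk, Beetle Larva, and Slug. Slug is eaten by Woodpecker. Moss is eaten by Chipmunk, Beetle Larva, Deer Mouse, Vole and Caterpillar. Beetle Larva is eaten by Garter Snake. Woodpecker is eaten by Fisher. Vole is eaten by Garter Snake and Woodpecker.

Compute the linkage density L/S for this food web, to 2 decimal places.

There are L = 17 links among S = 12 species.
L/S = 17/12 = 1.4167 ≈ 1.42.

L/S = 1.42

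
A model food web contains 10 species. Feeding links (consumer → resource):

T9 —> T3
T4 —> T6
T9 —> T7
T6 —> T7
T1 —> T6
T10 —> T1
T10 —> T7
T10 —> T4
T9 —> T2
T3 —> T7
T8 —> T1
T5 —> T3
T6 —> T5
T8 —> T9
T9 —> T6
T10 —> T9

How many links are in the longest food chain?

5 links

One longest chain: T7 → T3 → T5 → T6 → T1 → T10.
It has 6 species and 5 links.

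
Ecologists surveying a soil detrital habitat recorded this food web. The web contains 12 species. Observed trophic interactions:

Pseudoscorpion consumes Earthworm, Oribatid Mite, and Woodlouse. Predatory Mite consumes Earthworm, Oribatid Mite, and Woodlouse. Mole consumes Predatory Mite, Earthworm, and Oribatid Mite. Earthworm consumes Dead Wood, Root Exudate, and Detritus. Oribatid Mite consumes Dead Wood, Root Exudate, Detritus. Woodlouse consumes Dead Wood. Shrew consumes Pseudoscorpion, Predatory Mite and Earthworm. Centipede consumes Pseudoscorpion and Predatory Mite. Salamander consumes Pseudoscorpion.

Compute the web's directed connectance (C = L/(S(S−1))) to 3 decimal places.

The web has S = 12 species and L = 22 feeding links.
C = L / (S(S−1)) = 22 / 132 = 0.1667 ≈ 0.167.

C = 0.167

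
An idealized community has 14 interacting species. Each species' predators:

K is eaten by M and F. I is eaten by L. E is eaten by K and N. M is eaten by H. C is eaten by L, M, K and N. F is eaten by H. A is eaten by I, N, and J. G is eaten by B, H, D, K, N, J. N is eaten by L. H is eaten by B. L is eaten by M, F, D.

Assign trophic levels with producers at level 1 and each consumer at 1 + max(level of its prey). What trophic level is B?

A is a producer → level 1.
I eats A → level 2.
L eats I (level 2); other prey at levels: C 1, N 2 → level 3.
F eats L (level 3); other prey at levels: K 2 → level 4.
H eats F (level 4); other prey at levels: G 1, M 4 → level 5.
B eats H (level 5); other prey at levels: G 1 → level 6.

Trophic level 6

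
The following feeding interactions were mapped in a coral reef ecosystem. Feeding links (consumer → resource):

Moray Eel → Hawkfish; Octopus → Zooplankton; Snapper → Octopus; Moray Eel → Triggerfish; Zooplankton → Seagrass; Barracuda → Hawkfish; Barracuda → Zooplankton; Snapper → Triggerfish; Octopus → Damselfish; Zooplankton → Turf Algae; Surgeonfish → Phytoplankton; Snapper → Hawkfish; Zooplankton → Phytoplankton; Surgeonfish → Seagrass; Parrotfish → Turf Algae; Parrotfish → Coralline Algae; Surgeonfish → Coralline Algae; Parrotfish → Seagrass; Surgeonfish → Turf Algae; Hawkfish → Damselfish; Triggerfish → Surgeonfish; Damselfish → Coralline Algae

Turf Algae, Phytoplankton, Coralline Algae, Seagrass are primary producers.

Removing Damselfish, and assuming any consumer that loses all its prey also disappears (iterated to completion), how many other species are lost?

1

Remove Damselfish.
Round 1: Hawkfish (all prey gone) → extinct.
No further losses. Total secondary extinctions: 1.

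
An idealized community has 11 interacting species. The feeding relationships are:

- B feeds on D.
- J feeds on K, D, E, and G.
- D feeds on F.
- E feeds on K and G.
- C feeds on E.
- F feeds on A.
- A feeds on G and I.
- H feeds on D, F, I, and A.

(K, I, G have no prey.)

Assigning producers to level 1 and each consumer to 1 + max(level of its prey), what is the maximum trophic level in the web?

5

Producers (level 1): K, I, G.
I → A → F → D → B gives B level 5.
No species has a prey at level 5, so no species reaches level 6.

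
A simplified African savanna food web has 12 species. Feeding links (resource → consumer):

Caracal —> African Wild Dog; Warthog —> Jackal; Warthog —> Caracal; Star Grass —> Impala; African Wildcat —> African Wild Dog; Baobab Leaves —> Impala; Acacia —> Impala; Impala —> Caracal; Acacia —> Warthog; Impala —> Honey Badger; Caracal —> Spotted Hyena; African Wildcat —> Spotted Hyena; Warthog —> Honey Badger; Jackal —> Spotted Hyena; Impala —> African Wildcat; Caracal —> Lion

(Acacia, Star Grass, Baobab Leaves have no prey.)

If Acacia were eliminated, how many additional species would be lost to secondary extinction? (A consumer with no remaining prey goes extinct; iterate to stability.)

2

Remove Acacia.
Round 1: Warthog (all prey gone) → extinct.
Round 2: Jackal (all prey gone) → extinct.
No further losses. Total secondary extinctions: 2.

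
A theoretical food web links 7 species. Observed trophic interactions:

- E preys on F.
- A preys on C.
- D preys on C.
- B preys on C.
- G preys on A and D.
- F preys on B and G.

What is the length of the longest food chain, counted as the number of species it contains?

5 species

One longest chain: C → D → G → F → E.
It has 5 species and 4 links.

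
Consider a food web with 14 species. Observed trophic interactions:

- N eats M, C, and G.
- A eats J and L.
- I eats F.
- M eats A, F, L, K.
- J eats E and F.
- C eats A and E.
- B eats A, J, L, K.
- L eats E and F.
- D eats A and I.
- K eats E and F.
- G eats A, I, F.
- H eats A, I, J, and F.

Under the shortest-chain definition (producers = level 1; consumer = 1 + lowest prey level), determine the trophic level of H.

F is a producer → level 1.
H eats F → level 2.

Trophic level 2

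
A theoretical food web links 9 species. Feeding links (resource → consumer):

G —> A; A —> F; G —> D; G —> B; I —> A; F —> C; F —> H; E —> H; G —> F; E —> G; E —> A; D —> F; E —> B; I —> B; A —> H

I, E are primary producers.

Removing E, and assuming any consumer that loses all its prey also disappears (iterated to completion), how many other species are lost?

Remove E.
Round 1: G (all prey gone) → extinct.
Round 2: D (all prey gone) → extinct.
No further losses. Total secondary extinctions: 2.

2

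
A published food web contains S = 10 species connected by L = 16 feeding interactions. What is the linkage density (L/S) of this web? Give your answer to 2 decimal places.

L/S = 1.60

There are L = 16 links among S = 10 species.
L/S = 16/10 = 1.6000 ≈ 1.60.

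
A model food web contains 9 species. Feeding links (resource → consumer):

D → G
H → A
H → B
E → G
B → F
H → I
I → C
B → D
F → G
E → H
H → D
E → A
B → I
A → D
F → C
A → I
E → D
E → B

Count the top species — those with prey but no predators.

Top species (has prey, but nothing eats it): C, G.
Count: 2.

2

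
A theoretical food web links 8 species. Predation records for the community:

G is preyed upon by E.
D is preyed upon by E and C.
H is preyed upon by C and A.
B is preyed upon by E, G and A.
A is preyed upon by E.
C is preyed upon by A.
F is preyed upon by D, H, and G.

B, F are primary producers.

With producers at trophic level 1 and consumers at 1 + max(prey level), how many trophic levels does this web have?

5

Producers (level 1): B, F.
F → H → C → A → E gives E level 5.
No species has a prey at level 5, so no species reaches level 6.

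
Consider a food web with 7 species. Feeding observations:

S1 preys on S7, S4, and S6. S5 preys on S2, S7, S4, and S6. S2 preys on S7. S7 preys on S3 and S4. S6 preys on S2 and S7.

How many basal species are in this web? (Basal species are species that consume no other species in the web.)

Basal species (no prey listed): S4, S3.
Count: 2.

2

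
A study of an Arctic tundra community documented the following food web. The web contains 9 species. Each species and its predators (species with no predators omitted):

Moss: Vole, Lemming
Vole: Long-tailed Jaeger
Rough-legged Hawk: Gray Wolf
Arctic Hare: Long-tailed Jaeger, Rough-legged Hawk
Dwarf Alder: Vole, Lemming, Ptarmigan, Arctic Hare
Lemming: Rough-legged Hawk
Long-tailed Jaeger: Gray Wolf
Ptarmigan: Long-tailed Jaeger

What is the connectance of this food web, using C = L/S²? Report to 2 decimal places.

The web has S = 9 species and L = 13 feeding links.
C = L / S² = 13 / 81 = 0.1605 ≈ 0.16.

C = 0.16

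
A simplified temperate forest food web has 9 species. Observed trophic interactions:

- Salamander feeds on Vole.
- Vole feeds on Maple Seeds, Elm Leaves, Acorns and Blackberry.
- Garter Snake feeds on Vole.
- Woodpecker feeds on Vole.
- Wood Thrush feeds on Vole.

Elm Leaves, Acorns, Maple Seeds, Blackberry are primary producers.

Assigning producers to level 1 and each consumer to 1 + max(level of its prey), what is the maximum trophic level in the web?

Producers (level 1): Elm Leaves, Acorns, Maple Seeds, Blackberry.
Elm Leaves → Vole → Woodpecker gives Woodpecker level 3.
No species has a prey at level 3, so no species reaches level 4.

3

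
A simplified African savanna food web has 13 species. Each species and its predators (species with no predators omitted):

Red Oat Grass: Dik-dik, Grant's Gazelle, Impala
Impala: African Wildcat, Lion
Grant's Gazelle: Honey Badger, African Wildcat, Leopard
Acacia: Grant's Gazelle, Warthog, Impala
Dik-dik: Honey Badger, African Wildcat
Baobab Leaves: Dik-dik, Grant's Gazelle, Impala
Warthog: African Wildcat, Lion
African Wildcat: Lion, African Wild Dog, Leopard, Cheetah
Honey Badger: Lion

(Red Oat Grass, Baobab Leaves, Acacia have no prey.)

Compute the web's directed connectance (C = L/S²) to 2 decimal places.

The web has S = 13 species and L = 23 feeding links.
C = L / S² = 23 / 169 = 0.1361 ≈ 0.14.

C = 0.14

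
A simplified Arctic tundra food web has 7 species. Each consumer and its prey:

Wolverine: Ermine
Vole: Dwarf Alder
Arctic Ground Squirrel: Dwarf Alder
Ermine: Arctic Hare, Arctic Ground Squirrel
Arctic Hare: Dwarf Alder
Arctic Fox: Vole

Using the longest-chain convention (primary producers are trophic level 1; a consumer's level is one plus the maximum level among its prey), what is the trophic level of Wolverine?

Trophic level 4

Dwarf Alder is a producer → level 1.
Arctic Hare eats Dwarf Alder → level 2.
Ermine eats Arctic Hare (level 2); other prey at levels: Arctic Ground Squirrel 2 → level 3.
Wolverine eats Ermine → level 4.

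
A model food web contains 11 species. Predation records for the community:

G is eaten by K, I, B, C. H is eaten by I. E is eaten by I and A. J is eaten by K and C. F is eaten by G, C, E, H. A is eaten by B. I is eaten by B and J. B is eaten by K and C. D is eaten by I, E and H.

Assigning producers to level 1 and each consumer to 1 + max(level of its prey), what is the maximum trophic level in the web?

Producers (level 1): D, F.
F → G → I → J → C gives C level 5.
No species has a prey at level 5, so no species reaches level 6.

5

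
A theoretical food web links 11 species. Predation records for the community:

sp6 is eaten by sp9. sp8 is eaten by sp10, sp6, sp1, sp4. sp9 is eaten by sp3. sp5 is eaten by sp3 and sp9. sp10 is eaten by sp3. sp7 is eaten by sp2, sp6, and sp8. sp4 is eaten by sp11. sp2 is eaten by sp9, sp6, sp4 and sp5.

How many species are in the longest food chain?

5 species

One longest chain: sp7 → sp2 → sp5 → sp9 → sp3.
It has 5 species and 4 links.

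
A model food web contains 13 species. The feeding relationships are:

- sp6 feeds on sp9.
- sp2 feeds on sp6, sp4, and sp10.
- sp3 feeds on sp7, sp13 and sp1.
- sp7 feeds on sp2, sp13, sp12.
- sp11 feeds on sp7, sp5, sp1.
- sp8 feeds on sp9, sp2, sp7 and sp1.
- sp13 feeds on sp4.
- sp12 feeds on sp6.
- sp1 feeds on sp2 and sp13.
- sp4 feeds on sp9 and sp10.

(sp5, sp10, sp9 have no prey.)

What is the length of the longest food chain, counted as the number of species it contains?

One longest chain: sp9 → sp6 → sp12 → sp7 → sp8.
It has 5 species and 4 links.

5 species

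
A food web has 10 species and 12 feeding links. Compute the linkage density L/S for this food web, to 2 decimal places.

There are L = 12 links among S = 10 species.
L/S = 12/10 = 1.2000 ≈ 1.20.

L/S = 1.20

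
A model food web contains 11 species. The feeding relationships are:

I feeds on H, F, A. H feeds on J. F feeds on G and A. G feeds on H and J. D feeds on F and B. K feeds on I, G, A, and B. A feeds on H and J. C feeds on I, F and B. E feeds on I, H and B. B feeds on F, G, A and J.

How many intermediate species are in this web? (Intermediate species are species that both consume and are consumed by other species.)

Intermediate species (has both prey and predators): H, G, A, F, I, B.
Count: 6.

6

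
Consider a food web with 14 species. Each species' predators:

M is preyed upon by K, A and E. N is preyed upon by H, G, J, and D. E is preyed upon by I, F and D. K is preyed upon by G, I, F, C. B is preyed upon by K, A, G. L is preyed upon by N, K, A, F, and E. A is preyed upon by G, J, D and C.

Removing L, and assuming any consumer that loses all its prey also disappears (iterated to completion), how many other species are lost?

Remove L.
Round 1: N (all prey gone) → extinct.
Round 2: H (all prey gone) → extinct.
No further losses. Total secondary extinctions: 2.

2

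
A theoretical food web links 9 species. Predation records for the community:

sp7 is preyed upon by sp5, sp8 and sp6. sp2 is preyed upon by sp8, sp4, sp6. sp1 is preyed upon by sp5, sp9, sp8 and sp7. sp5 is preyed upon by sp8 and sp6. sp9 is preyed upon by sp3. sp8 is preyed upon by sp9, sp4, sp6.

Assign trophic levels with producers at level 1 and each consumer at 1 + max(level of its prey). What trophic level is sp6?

Trophic level 5

sp1 is a producer → level 1.
sp7 eats sp1 → level 2.
sp5 eats sp7 (level 2); other prey at levels: sp1 1 → level 3.
sp8 eats sp5 (level 3); other prey at levels: sp1 1, sp2 1, sp7 2 → level 4.
sp6 eats sp8 (level 4); other prey at levels: sp2 1, sp7 2, sp5 3 → level 5.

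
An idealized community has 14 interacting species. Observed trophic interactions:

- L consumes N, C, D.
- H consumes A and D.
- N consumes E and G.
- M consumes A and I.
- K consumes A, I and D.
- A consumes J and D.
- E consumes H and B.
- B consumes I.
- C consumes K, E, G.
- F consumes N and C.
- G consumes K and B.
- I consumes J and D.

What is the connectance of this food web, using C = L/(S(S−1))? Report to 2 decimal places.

The web has S = 14 species and L = 26 feeding links.
C = L / (S(S−1)) = 26 / 182 = 0.1429 ≈ 0.14.

C = 0.14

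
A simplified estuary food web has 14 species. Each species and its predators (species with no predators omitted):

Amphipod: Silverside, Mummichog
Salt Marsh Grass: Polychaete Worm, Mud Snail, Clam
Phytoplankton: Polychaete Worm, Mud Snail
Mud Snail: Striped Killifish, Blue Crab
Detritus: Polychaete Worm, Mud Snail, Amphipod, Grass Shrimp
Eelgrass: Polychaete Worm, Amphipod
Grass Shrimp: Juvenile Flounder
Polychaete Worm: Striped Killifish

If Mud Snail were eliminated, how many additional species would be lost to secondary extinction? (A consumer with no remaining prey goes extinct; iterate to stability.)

1

Remove Mud Snail.
Round 1: Blue Crab (all prey gone) → extinct.
No further losses. Total secondary extinctions: 1.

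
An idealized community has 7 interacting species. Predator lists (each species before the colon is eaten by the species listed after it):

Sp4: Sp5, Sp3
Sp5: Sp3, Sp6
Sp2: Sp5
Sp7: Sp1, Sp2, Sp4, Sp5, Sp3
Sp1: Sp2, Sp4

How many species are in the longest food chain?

5 species

One longest chain: Sp7 → Sp1 → Sp2 → Sp5 → Sp3.
It has 5 species and 4 links.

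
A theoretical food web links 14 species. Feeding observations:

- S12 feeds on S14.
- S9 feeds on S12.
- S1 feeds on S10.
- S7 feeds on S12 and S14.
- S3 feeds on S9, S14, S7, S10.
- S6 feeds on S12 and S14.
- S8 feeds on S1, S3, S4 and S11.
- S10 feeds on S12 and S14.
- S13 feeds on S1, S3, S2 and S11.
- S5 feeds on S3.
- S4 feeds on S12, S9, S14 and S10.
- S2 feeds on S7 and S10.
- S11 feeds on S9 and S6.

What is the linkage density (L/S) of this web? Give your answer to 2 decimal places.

There are L = 30 links among S = 14 species.
L/S = 30/14 = 2.1429 ≈ 2.14.

L/S = 2.14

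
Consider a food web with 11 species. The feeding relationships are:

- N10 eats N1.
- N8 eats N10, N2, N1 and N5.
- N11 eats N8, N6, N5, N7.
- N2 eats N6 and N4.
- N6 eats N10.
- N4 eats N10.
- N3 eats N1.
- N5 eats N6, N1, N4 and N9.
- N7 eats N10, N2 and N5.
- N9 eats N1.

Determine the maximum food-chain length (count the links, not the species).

One longest chain: N1 → N10 → N4 → N5 → N8 → N11.
It has 6 species and 5 links.

5 links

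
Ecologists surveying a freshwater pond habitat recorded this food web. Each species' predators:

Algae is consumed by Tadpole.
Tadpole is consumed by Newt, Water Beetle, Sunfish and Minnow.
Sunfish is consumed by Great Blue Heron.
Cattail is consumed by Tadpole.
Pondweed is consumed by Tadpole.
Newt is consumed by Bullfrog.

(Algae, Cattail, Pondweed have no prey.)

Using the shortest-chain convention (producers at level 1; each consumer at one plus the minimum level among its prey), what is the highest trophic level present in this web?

4

Producers (level 1): Algae, Cattail, Pondweed.
Following each consumer down to its lowest-level prey: Algae → Tadpole → Sunfish → Great Blue Heron (levels 1 through 4).
All prey of Great Blue Heron (Sunfish 3) are at level 3 or above, so Great Blue Heron is at level 1 + 3 = 4.
Every consumer has at least one prey at level 3 or below, so none exceeds level 4.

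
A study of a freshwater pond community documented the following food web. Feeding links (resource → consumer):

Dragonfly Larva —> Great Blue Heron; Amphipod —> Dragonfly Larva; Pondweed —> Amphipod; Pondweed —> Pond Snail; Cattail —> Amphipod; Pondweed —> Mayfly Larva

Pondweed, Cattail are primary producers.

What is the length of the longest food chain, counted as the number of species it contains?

4 species

One longest chain: Pondweed → Amphipod → Dragonfly Larva → Great Blue Heron.
It has 4 species and 3 links.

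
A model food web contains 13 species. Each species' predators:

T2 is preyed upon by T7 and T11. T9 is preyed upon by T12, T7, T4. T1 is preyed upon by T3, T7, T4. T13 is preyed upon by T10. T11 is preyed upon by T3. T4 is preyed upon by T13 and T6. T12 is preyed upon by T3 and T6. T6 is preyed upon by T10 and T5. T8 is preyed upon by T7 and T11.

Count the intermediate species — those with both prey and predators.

5

Intermediate species (has both prey and predators): T11, T4, T12, T6, T13.
Count: 5.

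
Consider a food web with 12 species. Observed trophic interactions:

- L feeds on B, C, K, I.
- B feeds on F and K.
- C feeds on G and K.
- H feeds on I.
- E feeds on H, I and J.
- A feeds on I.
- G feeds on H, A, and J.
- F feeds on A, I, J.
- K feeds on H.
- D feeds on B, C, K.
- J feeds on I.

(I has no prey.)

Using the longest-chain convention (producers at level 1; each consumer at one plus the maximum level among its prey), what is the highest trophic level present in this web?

5

Producers (level 1): I.
I → H → K → C → L gives L level 5.
No species has a prey at level 5, so no species reaches level 6.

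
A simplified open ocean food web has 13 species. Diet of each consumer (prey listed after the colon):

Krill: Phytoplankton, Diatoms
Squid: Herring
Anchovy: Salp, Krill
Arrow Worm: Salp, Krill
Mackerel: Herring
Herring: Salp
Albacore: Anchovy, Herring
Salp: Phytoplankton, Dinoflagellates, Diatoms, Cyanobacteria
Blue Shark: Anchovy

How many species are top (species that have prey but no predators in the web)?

5

Top species (has prey, but nothing eats it): Arrow Worm, Albacore, Blue Shark, Mackerel, Squid.
Count: 5.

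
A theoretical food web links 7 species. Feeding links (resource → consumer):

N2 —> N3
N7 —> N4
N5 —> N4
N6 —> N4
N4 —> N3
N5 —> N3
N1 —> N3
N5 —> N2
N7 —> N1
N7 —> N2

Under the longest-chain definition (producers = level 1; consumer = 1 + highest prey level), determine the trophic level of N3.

Trophic level 3

N5 is a producer → level 1.
N2 eats N5 (level 1); other prey at levels: N7 1 → level 2.
N3 eats N2 (level 2); other prey at levels: N5 1, N4 2, N1 2 → level 3.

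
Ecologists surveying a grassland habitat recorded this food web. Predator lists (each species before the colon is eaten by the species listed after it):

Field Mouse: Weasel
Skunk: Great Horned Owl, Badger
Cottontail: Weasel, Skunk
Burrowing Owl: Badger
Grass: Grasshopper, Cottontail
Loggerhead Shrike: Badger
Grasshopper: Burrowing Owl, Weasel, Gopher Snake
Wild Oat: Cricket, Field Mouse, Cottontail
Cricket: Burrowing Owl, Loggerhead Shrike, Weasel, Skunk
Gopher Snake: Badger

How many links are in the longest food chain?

3 links

One longest chain: Wild Oat → Cricket → Skunk → Great Horned Owl.
It has 4 species and 3 links.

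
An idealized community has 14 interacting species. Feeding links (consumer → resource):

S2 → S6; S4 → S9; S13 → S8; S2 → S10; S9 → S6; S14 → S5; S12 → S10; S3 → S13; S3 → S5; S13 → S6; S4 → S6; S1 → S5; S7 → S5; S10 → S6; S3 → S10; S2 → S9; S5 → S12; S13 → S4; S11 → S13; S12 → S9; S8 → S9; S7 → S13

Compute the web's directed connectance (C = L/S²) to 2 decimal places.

The web has S = 14 species and L = 22 feeding links.
C = L / S² = 22 / 196 = 0.1122 ≈ 0.11.

C = 0.11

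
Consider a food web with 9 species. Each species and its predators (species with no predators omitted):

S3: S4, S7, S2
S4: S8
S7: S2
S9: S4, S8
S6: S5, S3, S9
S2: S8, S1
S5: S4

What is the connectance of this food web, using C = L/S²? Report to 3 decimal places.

The web has S = 9 species and L = 13 feeding links.
C = L / S² = 13 / 81 = 0.1605 ≈ 0.160.

C = 0.160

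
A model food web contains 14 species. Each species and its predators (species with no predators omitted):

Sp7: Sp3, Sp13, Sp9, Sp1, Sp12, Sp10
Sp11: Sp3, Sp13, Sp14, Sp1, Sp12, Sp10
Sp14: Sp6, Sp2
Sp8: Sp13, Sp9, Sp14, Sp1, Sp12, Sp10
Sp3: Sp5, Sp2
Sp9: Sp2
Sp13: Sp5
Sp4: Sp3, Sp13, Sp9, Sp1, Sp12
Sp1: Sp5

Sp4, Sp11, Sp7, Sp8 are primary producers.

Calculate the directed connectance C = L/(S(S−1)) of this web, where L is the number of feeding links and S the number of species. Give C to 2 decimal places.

C = 0.16

The web has S = 14 species and L = 30 feeding links.
C = L / (S(S−1)) = 30 / 182 = 0.1648 ≈ 0.16.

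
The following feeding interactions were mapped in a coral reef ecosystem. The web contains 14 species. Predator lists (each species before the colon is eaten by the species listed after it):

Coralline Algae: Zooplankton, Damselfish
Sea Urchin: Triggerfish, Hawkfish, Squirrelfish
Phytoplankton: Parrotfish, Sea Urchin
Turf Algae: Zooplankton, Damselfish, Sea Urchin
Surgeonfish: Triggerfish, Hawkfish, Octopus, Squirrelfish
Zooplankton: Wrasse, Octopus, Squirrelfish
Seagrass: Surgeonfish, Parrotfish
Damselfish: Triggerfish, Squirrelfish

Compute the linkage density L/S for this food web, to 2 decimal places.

There are L = 21 links among S = 14 species.
L/S = 21/14 = 1.5000 ≈ 1.50.

L/S = 1.50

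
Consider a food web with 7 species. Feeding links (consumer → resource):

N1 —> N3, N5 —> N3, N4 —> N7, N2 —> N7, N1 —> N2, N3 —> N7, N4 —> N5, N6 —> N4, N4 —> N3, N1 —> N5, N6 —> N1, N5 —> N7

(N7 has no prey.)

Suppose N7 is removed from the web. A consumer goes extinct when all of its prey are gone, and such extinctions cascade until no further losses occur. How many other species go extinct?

6

Remove N7.
Round 1: N3 (all prey gone), N2 (all prey gone) → extinct.
Round 2: N5 (all prey gone) → extinct.
Round 3: N4 (all prey gone), N1 (all prey gone) → extinct.
Round 4: N6 (all prey gone) → extinct.
No further losses. Total secondary extinctions: 6.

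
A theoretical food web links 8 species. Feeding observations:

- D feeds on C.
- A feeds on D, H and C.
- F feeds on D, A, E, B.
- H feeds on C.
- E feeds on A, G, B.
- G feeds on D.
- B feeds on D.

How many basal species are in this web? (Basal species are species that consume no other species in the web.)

1

Basal species (no prey listed): C.
Count: 1.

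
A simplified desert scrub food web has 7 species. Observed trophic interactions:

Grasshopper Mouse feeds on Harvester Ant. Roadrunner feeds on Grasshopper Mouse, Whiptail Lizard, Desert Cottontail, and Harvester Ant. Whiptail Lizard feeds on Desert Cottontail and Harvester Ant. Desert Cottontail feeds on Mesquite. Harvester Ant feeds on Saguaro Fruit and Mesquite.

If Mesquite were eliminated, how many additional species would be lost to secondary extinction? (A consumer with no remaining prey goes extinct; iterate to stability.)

1

Remove Mesquite.
Round 1: Desert Cottontail (all prey gone) → extinct.
No further losses. Total secondary extinctions: 1.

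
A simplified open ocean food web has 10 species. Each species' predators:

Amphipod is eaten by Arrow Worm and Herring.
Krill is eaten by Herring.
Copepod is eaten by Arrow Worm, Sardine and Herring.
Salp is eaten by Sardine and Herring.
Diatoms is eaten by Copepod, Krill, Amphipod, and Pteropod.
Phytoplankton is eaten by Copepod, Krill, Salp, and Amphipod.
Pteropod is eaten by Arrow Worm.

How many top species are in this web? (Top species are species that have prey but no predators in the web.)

Top species (has prey, but nothing eats it): Arrow Worm, Herring, Sardine.
Count: 3.

3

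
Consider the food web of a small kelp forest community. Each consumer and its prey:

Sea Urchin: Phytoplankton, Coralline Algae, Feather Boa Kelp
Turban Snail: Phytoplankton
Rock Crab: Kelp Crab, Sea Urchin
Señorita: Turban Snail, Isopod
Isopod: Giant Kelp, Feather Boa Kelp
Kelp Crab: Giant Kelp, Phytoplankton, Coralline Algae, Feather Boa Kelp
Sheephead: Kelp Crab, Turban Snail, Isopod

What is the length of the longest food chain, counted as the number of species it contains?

One longest chain: Giant Kelp → Kelp Crab → Rock Crab.
It has 3 species and 2 links.

3 species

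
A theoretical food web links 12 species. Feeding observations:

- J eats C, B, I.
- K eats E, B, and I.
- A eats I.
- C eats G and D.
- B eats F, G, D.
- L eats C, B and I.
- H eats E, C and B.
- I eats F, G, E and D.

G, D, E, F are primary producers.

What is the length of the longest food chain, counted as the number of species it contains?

One longest chain: G → B → H.
It has 3 species and 2 links.

3 species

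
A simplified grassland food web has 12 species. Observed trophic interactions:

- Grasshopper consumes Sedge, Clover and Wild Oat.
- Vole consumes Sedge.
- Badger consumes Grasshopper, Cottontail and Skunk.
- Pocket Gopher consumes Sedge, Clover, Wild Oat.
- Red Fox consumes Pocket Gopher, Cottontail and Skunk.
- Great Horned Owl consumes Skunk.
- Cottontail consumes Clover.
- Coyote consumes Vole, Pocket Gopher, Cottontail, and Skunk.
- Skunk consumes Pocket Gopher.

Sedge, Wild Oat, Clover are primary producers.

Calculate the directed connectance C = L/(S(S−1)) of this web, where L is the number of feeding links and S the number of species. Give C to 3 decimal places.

C = 0.152

The web has S = 12 species and L = 20 feeding links.
C = L / (S(S−1)) = 20 / 132 = 0.1515 ≈ 0.152.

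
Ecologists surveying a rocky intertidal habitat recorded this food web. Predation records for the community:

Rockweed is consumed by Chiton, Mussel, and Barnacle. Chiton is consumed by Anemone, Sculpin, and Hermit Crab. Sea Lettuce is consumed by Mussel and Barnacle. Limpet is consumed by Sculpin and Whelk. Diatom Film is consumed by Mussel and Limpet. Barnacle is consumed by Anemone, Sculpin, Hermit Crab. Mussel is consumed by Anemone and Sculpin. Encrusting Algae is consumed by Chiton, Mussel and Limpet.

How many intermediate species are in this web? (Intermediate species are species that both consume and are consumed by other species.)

Intermediate species (has both prey and predators): Mussel, Barnacle, Limpet, Chiton.
Count: 4.

4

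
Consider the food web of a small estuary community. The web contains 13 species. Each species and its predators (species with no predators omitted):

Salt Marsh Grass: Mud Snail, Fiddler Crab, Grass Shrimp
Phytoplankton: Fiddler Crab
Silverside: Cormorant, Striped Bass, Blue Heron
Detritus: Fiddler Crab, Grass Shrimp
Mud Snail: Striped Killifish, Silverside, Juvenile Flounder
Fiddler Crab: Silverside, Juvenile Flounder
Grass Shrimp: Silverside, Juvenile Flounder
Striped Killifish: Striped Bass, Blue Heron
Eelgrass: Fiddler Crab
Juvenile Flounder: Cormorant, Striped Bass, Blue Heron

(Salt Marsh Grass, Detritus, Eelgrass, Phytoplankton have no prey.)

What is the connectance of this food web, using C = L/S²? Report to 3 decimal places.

C = 0.130

The web has S = 13 species and L = 22 feeding links.
C = L / S² = 22 / 169 = 0.1302 ≈ 0.130.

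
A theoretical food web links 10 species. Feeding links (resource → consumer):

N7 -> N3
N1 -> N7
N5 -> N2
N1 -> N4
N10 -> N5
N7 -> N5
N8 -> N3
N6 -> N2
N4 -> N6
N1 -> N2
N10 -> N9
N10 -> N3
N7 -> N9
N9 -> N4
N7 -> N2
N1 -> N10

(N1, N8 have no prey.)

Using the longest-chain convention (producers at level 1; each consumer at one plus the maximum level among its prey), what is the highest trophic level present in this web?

6

Producers (level 1): N1, N8.
N1 → N10 → N9 → N4 → N6 → N2 gives N2 level 6.
No species has a prey at level 6, so no species reaches level 7.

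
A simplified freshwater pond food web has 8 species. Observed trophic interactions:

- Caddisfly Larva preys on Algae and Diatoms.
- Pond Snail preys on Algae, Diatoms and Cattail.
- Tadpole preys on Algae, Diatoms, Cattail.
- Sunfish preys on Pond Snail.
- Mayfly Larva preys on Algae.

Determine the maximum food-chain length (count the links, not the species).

One longest chain: Cattail → Pond Snail → Sunfish.
It has 3 species and 2 links.

2 links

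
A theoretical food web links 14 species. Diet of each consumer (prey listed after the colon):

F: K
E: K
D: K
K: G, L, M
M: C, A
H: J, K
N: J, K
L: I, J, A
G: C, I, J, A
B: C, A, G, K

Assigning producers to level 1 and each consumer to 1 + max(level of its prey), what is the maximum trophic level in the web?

4

Producers (level 1): C, I, J, A.
C → G → K → D gives D level 4.
No species has a prey at level 4, so no species reaches level 5.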